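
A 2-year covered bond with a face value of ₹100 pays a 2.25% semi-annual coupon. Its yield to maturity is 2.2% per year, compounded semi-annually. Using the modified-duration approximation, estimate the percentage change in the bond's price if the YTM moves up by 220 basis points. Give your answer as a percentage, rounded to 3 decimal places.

Periodic yield y = 0.011. Modified duration first:
  t   CF        PV=CF/(1+0.011)^t    t·PV
  1        1.125         1.1128         1.1128
  2        1.125         1.1007         2.2013
  3        1.125         1.0887         3.2660
  4      101.125        96.7952       387.1809
  Σ                    100.0973       393.7610
P = 100.0973; D_Mac = 3.93378 half-year periods = 1.96689 yrs; D_mod = 1.96689/(1+0.011) = 1.94549 yrs.
ΔP/P ≈ -D_mod · Δy = -1.94549 × (+0.022) = -0.042801 = -4.2801%.

-4.280%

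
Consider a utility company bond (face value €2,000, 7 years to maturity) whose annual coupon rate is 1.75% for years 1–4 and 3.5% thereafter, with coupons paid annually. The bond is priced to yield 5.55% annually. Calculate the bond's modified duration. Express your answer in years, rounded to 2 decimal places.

Periodic yield y = 0.0555. First find Macaulay duration:
  t   CF        PV=CF/(1+0.0555)^t    t·PV
  1        35.00        33.1596        33.1596
  2        35.00        31.4160        62.8321
  3        35.00        29.7641        89.2924
  4        35.00        28.1991       112.7964
  5        70.00        53.4327       267.1633
  6        70.00        50.6231       303.7385
  7     2,070.00     1,418.2823     9,927.9761
  Σ                  1,644.8770    10,796.9584
P = 1,644.8770; Macaulay duration = 10,796.9584 / 1,644.8770 = 6.56399 years.
Modified duration = D_Mac / (1 + y) = 6.56399 / 1.0555 = 6.21885 years.

6.22 years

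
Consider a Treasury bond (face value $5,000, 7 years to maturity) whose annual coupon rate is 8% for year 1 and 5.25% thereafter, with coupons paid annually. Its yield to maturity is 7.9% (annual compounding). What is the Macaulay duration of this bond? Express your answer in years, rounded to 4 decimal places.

5.8064 years

Periodic yield y = 0.079. Discount each cash flow and weight by its year:
  t   CF        PV=CF/(1+0.079)^t    t·PV
  1       400.00       370.7136       370.7136
  2       262.50       225.4688       450.9376
  3       262.50       208.9609       626.8826
  4       262.50       193.6616       774.6464
  5       262.50       179.4825       897.4124
  6       262.50       166.3415       998.0491
  7     5,262.50     3,090.5943    21,634.1599
  Σ                  4,435.2232    25,752.8017
Price P = Σ PV = 4,435.2232.
Macaulay duration = Σ(t·PV) / P = 25,752.8017 / 4,435.2232 = 5.80643 years.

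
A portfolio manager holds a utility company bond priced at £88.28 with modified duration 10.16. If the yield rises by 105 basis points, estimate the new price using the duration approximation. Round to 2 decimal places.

£78.86

Duration approximation: ΔP/P ≈ -D_mod · Δy = -10.16 × (+0.0105) = -0.106680.
New price ≈ 88.28 × (1 - 0.106680) = 78.8622896.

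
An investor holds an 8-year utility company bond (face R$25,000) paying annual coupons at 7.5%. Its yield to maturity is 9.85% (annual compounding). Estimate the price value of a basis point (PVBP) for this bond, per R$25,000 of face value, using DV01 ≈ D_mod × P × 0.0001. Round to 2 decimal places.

Periodic yield y = 0.0985.
  t   CF        PV=CF/(1+0.0985)^t    t·PV
  1     1,875.00     1,706.8730     1,706.8730
  2     1,875.00     1,553.8216     3,107.6432
  3     1,875.00     1,414.4939     4,243.4818
  4     1,875.00     1,287.6595     5,150.6379
  5     1,875.00     1,172.1980     5,860.9899
  6     1,875.00     1,067.0896     6,402.5379
  7     1,875.00       971.4061     6,799.8430
  8    26,875.00    12,675.0004   101,400.0035
  Σ                 21,848.5422   134,672.0100
P = 21,848.5422; D_Mac = 6.16389 yrs; D_mod = 5.61119 yrs.
DV01 ≈ 5.61119 × 21,848.5422 × 0.0001 = 12.259628.

R$12.26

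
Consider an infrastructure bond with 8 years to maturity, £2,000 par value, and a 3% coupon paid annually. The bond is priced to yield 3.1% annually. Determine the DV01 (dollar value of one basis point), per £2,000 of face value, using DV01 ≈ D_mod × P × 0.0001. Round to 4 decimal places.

£1.3921

Periodic yield y = 0.031.
  t   CF        PV=CF/(1+0.031)^t    t·PV
  1        60.00        58.1959        58.1959
  2        60.00        56.4461       112.8922
  3        60.00        54.7489       164.2466
  4        60.00        53.1027       212.4108
  5        60.00        51.5060       257.5301
  6        60.00        49.9573       299.7440
  7        60.00        48.4552       339.1866
  8     2,060.00     1,613.6075    12,908.8598
  Σ                  1,986.0197    14,353.0660
P = 1,986.0197; D_Mac = 7.22705 yrs; D_mod = 7.00975 yrs.
DV01 ≈ 7.00975 × 1,986.0197 × 0.0001 = 1.392150.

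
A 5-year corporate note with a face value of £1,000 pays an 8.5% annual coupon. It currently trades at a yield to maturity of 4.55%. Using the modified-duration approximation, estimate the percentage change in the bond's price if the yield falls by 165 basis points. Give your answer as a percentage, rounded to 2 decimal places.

+6.84%

Periodic yield y = 0.0455. Modified duration first:
  t   CF        PV=CF/(1+0.0455)^t    t·PV
  1        85.00        81.3008        81.3008
  2        85.00        77.7626       155.5252
  3        85.00        74.3784       223.1352
  4        85.00        71.1415       284.5658
  5     1,085.00       868.5795     4,342.8973
  Σ                  1,173.1627     5,087.4243
P = 1,173.1627; D_Mac = 4.33650 yrs; D_mod = 4.33650/(1+0.0455) = 4.14778 yrs.
ΔP/P ≈ -D_mod · Δy = -4.14778 × (-0.0165) = +0.068438 = +6.8438%.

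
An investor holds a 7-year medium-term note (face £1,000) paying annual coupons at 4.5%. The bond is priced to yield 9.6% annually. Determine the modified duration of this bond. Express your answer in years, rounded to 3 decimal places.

5.476 years

Periodic yield y = 0.096. First find Macaulay duration:
  t   CF        PV=CF/(1+0.096)^t    t·PV
  1        45.00        41.0584        41.0584
  2        45.00        37.4620        74.9241
  3        45.00        34.1807       102.5421
  4        45.00        31.1868       124.7471
  5        45.00        28.4551       142.2754
  6        45.00        25.9627       155.7760
  7     1,045.00       550.1010     3,850.7068
  Σ                    748.4066     4,492.0297
P = 748.4066; Macaulay duration = 4,492.0297 / 748.4066 = 6.00212 years.
Modified duration = D_Mac / (1 + y) = 6.00212 / 1.096 = 5.47639 years.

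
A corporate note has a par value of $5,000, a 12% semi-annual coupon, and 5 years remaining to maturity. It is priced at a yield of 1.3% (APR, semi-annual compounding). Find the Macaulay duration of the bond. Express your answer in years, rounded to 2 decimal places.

Periodic yield y = 0.0065. Discount each cash flow and weight by its period:
  t   CF        PV=CF/(1+0.0065)^t    t·PV
  1       300.00       298.0626       298.0626
  2       300.00       296.1377       592.2754
  3       300.00       294.2252       882.6757
  4       300.00       292.3251     1,169.3005
  5       300.00       290.4373     1,452.1864
  6       300.00       288.5616     1,731.3698
  7       300.00       286.6981     2,006.8866
  8       300.00       284.8466     2,278.7727
  9       300.00       283.0070     2,547.0634
  10    5,300.00     4,967.5023    49,675.0231
  Σ                  7,581.8036    62,633.6161
Price P = Σ PV = 7,581.8036.
Macaulay duration = Σ(t·PV) / P = 62,633.6161 / 7,581.8036 = 8.26104 half-year periods.
In years: 8.26104 / 2 = 4.13052 years.

4.13 years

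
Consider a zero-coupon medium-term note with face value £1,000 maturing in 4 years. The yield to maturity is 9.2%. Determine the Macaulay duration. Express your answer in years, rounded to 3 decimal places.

A zero-coupon bond has a single cash flow at maturity, so its Macaulay duration equals its maturity: 4 years.

4.000 years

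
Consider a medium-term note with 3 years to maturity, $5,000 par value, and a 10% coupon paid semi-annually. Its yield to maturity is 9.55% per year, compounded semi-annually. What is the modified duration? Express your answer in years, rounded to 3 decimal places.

Periodic yield y = 0.04775. First find Macaulay duration:
  t   CF        PV=CF/(1+0.04775)^t    t·PV
  1       250.00       238.6065       238.6065
  2       250.00       227.7323       455.4646
  3       250.00       217.3537       652.0610
  4       250.00       207.4480       829.7921
  5       250.00       197.9938       989.9692
  6     5,250.00     3,968.3803    23,810.2819
  Σ                  5,057.5147    26,976.1754
P = 5,057.5147; Macaulay duration = 26,976.1754 / 5,057.5147 = 5.33388 half-year periods = 2.66694 years.
Modified duration = D_Mac / (1 + y) = 2.66694 / 1.04775 = 2.54540 years.

2.545 years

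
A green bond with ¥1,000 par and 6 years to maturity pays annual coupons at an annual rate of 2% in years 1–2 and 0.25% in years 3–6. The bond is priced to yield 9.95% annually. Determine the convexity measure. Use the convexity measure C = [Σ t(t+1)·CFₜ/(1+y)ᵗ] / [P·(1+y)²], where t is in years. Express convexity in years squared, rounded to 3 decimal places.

32.787

With y = 0.0995:
  t   CF        PV=CF/(1+0.0995)^t    t·PV        t(t+1)·PV
  1        20.00        18.1901        18.1901          36.3802
  2        20.00        16.5440        33.0879          99.2638
  3         2.50         1.8809         5.6426          22.5702
  4         2.50         1.7106         6.8426          34.2128
  5         2.50         1.5558         7.7792          46.6751
  6     1,002.50       567.4309     3,404.5854      23,832.0976
  Σ                    607.3123     3,476.1277      24,071.1997
P = 607.3123.
Convexity = Σ t(t+1)·PV / [P·(1+y)²] = 24,071.1997 / (607.3123 × 1.208900) = 32.78651.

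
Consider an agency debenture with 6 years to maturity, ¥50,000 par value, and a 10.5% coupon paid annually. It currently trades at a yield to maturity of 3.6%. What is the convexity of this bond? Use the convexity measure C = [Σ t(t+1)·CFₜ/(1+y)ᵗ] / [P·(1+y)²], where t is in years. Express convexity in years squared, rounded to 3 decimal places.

29.948

With y = 0.036:
  t   CF        PV=CF/(1+0.036)^t    t·PV        t(t+1)·PV
  1     5,250.00     5,067.5676     5,067.5676      10,135.1351
  2     5,250.00     4,891.4745     9,782.9490      29,348.8469
  3     5,250.00     4,721.5005    14,164.5014      56,658.0056
  4     5,250.00     4,557.4329    18,229.7315      91,148.6577
  5     5,250.00     4,399.0665    21,995.3325     131,971.9947
  6    55,250.00    44,686.2334   268,117.4006   1,876,821.8043
  Σ                 68,323.2753   337,357.4826   2,196,084.4445
P = 68,323.2753.
Convexity = Σ t(t+1)·PV / [P·(1+y)²] = 2,196,084.4445 / (68,323.2753 × 1.073296) = 29.94752.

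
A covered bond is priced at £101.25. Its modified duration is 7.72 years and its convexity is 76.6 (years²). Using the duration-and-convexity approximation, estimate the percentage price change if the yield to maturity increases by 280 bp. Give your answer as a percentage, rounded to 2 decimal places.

-18.61%

Duration effect: -D_mod·Δy = -7.72 × (+0.028) = -0.216160
Convexity effect: ½·C·(Δy)² = 0.5 × 76.6 × (0.028)² = +0.0300272
ΔP/P ≈ -0.216160 + 0.0300272 = -0.1861328
= -18.61328%.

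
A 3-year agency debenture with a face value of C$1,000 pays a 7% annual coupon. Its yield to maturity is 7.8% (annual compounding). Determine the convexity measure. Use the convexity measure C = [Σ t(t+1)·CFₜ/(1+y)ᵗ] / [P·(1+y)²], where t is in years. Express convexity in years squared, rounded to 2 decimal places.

With y = 0.078:
  t   CF        PV=CF/(1+0.078)^t    t·PV        t(t+1)·PV
  1        70.00        64.9351        64.9351         129.8701
  2        70.00        60.2366       120.4732         361.4197
  3     1,070.00       854.1369     2,562.4108      10,249.6431
  Σ                    979.3086     2,747.8190      10,740.9328
P = 979.3086.
Convexity = Σ t(t+1)·PV / [P·(1+y)²] = 10,740.9328 / (979.3086 × 1.162084) = 9.43811.

9.44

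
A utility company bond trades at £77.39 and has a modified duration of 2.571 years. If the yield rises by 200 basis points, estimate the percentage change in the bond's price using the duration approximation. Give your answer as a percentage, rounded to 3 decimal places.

-5.142%

Duration approximation: ΔP/P ≈ -D_mod · Δy = -2.571 × (+0.02) = -0.051420.
As a percentage: -5.1420%.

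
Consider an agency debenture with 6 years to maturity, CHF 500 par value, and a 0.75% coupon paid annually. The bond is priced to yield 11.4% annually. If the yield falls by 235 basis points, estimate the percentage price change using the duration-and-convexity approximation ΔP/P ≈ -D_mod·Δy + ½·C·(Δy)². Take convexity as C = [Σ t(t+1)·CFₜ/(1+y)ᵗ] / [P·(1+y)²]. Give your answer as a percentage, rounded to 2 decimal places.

With y = 0.114:
  t   CF        PV=CF/(1+0.114)^t    t·PV        t(t+1)·PV
  1         3.75         3.3662         3.3662           6.7325
  2         3.75         3.0218         6.0435          18.1306
  3         3.75         2.7125         8.1376          32.5504
  4         3.75         2.4350         9.7398          48.6991
  5         3.75         2.1858        10.9289          65.5732
  6       503.75       263.5748     1,581.4489      11,070.1423
  Σ                    277.2961     1,619.6650      11,241.8281
P = 277.2961; D_Mac = 5.84092 yrs; D_mod = 5.24320 yrs; C = 32.66802.
Duration effect: -5.24320 × (-0.0235) = +0.123215
Convexity effect: 0.5 × 32.66802 × (-0.0235)² = +0.0090205
ΔP/P ≈ +0.123215 + 0.0090205 = +0.132236 = +13.2236%.

+13.22%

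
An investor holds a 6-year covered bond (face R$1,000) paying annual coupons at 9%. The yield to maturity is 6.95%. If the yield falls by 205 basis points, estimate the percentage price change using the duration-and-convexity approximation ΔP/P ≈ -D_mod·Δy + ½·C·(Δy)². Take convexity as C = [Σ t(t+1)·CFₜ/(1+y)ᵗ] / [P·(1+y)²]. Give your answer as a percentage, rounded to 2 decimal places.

+10.07%

With y = 0.0695:
  t   CF        PV=CF/(1+0.0695)^t    t·PV        t(t+1)·PV
  1        90.00        84.1515        84.1515         168.3029
  2        90.00        78.6830       157.3660         472.0980
  3        90.00        73.5699       220.7097         882.8388
  4        90.00        68.7891       275.1562       1,375.7811
  5        90.00        64.3189       321.5945       1,929.5668
  6     1,090.00       728.3528     4,370.1165      30,590.8155
  Σ                  1,097.8651     5,429.0944      35,419.4032
P = 1,097.8651; D_Mac = 4.94514 yrs; D_mod = 4.62379 yrs; C = 28.20530.
Duration effect: -4.62379 × (-0.0205) = +0.094788
Convexity effect: 0.5 × 28.20530 × (-0.0205)² = +0.0059266
ΔP/P ≈ +0.094788 + 0.0059266 = +0.100714 = +10.0714%.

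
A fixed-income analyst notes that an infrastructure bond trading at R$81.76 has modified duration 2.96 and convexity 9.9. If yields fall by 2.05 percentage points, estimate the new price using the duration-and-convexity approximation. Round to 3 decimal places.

Duration effect: -D_mod·Δy = -2.96 × (-0.0205) = +0.060680
Convexity effect: ½·C·(Δy)² = 0.5 × 9.9 × (-0.0205)² = +0.0020802375
ΔP/P ≈ +0.060680 + 0.0020802375 = +0.0627602375
New price ≈ 81.76 × (1 + 0.0627602375) = 86.891277018.

R$86.891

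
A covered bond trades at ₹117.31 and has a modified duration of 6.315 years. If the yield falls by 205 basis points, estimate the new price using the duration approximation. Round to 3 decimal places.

₹132.497

Duration approximation: ΔP/P ≈ -D_mod · Δy = -6.315 × (-0.0205) = +0.1294575.
New price ≈ 117.31 × (1 + 0.1294575) = 132.496659325.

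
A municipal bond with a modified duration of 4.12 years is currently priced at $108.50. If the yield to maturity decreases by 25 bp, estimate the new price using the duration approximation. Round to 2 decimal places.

$109.62

Duration approximation: ΔP/P ≈ -D_mod · Δy = -4.12 × (-0.0025) = +0.010300.
New price ≈ 108.50 × (1 + 0.010300) = 109.61755.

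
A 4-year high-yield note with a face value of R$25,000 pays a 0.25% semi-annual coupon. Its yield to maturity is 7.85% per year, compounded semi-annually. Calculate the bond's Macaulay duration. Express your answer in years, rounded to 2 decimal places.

3.98 years

Periodic yield y = 0.03925. Discount each cash flow and weight by its period:
  t   CF        PV=CF/(1+0.03925)^t    t·PV
  1        31.25        30.0698        30.0698
  2        31.25        28.9341        57.8682
  3        31.25        27.8413        83.5240
  4        31.25        26.7898       107.1593
  5        31.25        25.7780       128.8902
  6        31.25        24.8045       148.8268
  7        31.25        23.8677       167.0736
  8    25,031.25    18,395.9522   147,167.6176
  Σ                 18,584.0374   147,891.0294
Price P = Σ PV = 18,584.0374.
Macaulay duration = Σ(t·PV) / P = 147,891.0294 / 18,584.0374 = 7.95796 half-year periods.
In years: 7.95796 / 2 = 3.97898 years.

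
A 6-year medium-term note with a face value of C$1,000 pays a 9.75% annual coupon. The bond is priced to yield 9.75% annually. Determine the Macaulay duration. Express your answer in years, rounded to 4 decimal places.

4.8151 years

Periodic yield y = 0.0975. Discount each cash flow and weight by its year:
  t   CF        PV=CF/(1+0.0975)^t    t·PV
  1        97.50        88.8383        88.8383
  2        97.50        80.9460       161.8921
  3        97.50        73.7549       221.2648
  4        97.50        67.2027       268.8107
  5        97.50        61.2325       306.1625
  6     1,097.50       628.0256     3,768.1537
  Σ                  1,000.0000     4,815.1219
Price P = Σ PV = 1,000.0000.
Macaulay duration = Σ(t·PV) / P = 4,815.1219 / 1,000.0000 = 4.81512 years.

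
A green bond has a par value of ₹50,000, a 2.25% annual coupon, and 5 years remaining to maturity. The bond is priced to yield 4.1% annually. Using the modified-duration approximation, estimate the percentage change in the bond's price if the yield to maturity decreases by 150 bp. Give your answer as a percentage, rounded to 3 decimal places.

+6.878%

Periodic yield y = 0.041. Modified duration first:
  t   CF        PV=CF/(1+0.041)^t    t·PV
  1     1,125.00     1,080.6916     1,080.6916
  2     1,125.00     1,038.1284     2,076.2568
  3     1,125.00       997.2415     2,991.7244
  4     1,125.00       957.9649     3,831.8597
  5    51,125.00    41,819.5806   209,097.9032
  Σ                 45,893.6071   219,078.4357
P = 45,893.6071; D_Mac = 4.77362 yrs; D_mod = 4.77362/(1+0.041) = 4.58561 yrs.
ΔP/P ≈ -D_mod · Δy = -4.58561 × (-0.015) = +0.068784 = +6.8784%.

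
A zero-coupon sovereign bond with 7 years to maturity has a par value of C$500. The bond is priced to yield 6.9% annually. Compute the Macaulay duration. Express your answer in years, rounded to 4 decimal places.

7.0000 years

A zero-coupon bond has a single cash flow at maturity, so its Macaulay duration equals its maturity: 7 years.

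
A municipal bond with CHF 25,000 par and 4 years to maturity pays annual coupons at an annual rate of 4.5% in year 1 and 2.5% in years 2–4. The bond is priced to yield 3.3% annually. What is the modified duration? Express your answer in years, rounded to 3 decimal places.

3.676 years

Periodic yield y = 0.033. First find Macaulay duration:
  t   CF        PV=CF/(1+0.033)^t    t·PV
  1     1,125.00     1,089.0610     1,089.0610
  2       625.00       585.7056     1,171.4112
  3       625.00       566.9948     1,700.9843
  4    25,625.00    22,504.1487    90,016.5946
  Σ                 24,745.9100    93,978.0511
P = 24,745.9100; Macaulay duration = 93,978.0511 / 24,745.9100 = 3.79772 years.
Modified duration = D_Mac / (1 + y) = 3.79772 / 1.033 = 3.67640 years.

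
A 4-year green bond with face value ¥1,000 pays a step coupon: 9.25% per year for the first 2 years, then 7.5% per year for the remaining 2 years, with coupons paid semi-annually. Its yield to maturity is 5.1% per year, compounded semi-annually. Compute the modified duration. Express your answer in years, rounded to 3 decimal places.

Periodic yield y = 0.0255. First find Macaulay duration:
  t   CF        PV=CF/(1+0.0255)^t    t·PV
  1        46.25        45.1000        45.1000
  2        46.25        43.9785        87.9570
  3        46.25        42.8849       128.6548
  4        46.25        41.8186       167.2742
  5        37.50        33.0638       165.3191
  6        37.50        32.2417       193.4499
  7        37.50        31.4399       220.0795
  8     1,037.50       848.2088     6,785.6706
  Σ                  1,118.7362     7,793.5051
P = 1,118.7362; Macaulay duration = 7,793.5051 / 1,118.7362 = 6.96635 half-year periods = 3.48317 years.
Modified duration = D_Mac / (1 + y) = 3.48317 / 1.0255 = 3.39656 years.

3.397 years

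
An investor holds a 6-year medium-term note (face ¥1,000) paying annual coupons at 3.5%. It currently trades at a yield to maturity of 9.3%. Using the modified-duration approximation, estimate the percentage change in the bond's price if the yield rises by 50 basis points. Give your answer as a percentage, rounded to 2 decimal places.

-2.48%

Periodic yield y = 0.093. Modified duration first:
  t   CF        PV=CF/(1+0.093)^t    t·PV
  1        35.00        32.0220        32.0220
  2        35.00        29.2973        58.5946
  3        35.00        26.8045        80.4135
  4        35.00        24.5238        98.0951
  5        35.00        22.4371       112.1856
  6     1,035.00       607.0429     3,642.2574
  Σ                    742.1276     4,023.5681
P = 742.1276; D_Mac = 5.42167 yrs; D_mod = 5.42167/(1+0.093) = 4.96035 yrs.
ΔP/P ≈ -D_mod · Δy = -4.96035 × (+0.005) = -0.024802 = -2.4802%.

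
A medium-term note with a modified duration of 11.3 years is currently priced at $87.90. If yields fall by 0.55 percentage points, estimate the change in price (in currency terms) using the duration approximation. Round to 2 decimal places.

Duration approximation: ΔP/P ≈ -D_mod · Δy = -11.3 × (-0.0055) = +0.062150.
ΔP ≈ 87.90 × (+0.062150) = +5.462985.

+$5.46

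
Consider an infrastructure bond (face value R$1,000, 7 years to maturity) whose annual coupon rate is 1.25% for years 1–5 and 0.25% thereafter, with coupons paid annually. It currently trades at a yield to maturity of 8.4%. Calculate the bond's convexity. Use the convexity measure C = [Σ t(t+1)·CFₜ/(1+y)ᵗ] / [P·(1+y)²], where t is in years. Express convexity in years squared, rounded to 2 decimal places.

With y = 0.084:
  t   CF        PV=CF/(1+0.084)^t    t·PV        t(t+1)·PV
  1        12.50        11.5314        11.5314          23.0627
  2        12.50        10.6378        21.2756          63.8267
  3        12.50         9.8135        29.4404         117.7615
  4        12.50         9.0530        36.2120         181.0602
  5        12.50         8.3515        41.7574         250.5445
  6         2.50         1.5409         9.2452          64.7163
  7     1,002.50       570.0060     3,990.0418      31,920.3344
  Σ                    620.9339     4,139.5038      32,621.3064
P = 620.9339.
Convexity = Σ t(t+1)·PV / [P·(1+y)²] = 32,621.3064 / (620.9339 × 1.175056) = 44.70925.

44.71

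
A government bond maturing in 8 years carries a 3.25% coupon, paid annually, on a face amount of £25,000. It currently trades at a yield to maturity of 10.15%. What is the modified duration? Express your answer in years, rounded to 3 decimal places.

6.274 years

Periodic yield y = 0.1015. First find Macaulay duration:
  t   CF        PV=CF/(1+0.1015)^t    t·PV
  1       812.50       737.6305       737.6305
  2       812.50       669.6600     1,339.3200
  3       812.50       607.9528     1,823.8584
  4       812.50       551.9317     2,207.7269
  5       812.50       501.0728     2,505.3642
  6       812.50       454.9004     2,729.4027
  7       812.50       412.9827     2,890.8789
  8    25,812.50    11,911.1600    95,289.2797
  Σ                 15,847.2910   109,523.4613
P = 15,847.2910; Macaulay duration = 109,523.4613 / 15,847.2910 = 6.91118 years.
Modified duration = D_Mac / (1 + y) = 6.91118 / 1.1015 = 6.27433 years.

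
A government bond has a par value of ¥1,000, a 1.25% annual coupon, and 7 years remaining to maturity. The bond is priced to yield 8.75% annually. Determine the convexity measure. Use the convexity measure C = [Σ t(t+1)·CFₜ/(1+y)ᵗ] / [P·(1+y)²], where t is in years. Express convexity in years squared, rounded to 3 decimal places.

With y = 0.0875:
  t   CF        PV=CF/(1+0.0875)^t    t·PV        t(t+1)·PV
  1        12.50        11.4943        11.4943          22.9885
  2        12.50        10.5694        21.1389          63.4166
  3        12.50         9.7190        29.1570         116.6282
  4        12.50         8.9370        35.7481         178.7405
  5        12.50         8.2180        41.0898         246.5386
  6        12.50         7.5567        45.3404         317.3830
  7     1,012.50       562.8468     3,939.9273      31,519.4187
  Σ                    619.3412     4,123.8958      32,465.1141
P = 619.3412.
Convexity = Σ t(t+1)·PV / [P·(1+y)²] = 32,465.1141 / (619.3412 × 1.182656) = 44.32293.

44.323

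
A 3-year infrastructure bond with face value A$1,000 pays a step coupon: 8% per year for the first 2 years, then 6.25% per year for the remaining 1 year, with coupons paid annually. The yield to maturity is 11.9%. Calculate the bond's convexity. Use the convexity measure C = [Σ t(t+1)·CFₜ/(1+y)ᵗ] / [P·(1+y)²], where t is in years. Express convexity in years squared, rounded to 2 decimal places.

With y = 0.119:
  t   CF        PV=CF/(1+0.119)^t    t·PV        t(t+1)·PV
  1        80.00        71.4924        71.4924         142.9848
  2        80.00        63.8895       127.7791         383.3373
  3     1,062.50       758.2958     2,274.8875       9,099.5502
  Σ                    893.6778     2,474.1590       9,625.8723
P = 893.6778.
Convexity = Σ t(t+1)·PV / [P·(1+y)²] = 9,625.8723 / (893.6778 × 1.252161) = 8.60199.

8.60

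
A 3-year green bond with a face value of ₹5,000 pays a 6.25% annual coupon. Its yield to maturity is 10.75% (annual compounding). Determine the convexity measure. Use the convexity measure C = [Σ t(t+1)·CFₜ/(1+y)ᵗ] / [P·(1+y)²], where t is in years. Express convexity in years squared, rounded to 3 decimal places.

8.986

With y = 0.1075:
  t   CF        PV=CF/(1+0.1075)^t    t·PV        t(t+1)·PV
  1       312.50       282.1670       282.1670         564.3341
  2       312.50       254.7784       509.5567       1,528.6702
  3     5,312.50     3,910.8192    11,732.4576      46,929.8304
  Σ                  4,447.7646    12,524.1814      49,022.8347
P = 4,447.7646.
Convexity = Σ t(t+1)·PV / [P·(1+y)²] = 49,022.8347 / (4,447.7646 × 1.226556) = 8.98606.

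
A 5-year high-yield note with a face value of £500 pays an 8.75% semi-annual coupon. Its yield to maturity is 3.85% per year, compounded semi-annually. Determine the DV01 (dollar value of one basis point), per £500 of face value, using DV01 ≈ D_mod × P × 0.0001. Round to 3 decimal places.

Periodic yield y = 0.01925.
  t   CF        PV=CF/(1+0.01925)^t    t·PV
  1       21.875        21.4619        21.4619
  2       21.875        21.0565        42.1130
  3       21.875        20.6588        61.9765
  4       21.875        20.2687        81.0747
  5       21.875        19.8859        99.4293
  6       21.875        19.5103       117.0617
  7       21.875        19.1418       133.9927
  8       21.875        18.7803       150.2423
  9       21.875        18.4256       165.8304
  10     521.875       431.2800     4,312.7997
  Σ                    610.4697     5,185.9823
P = 610.4697; D_Mac = 8.49507 half-year periods = 4.24753 yrs; D_mod = 4.16731 yrs.
DV01 ≈ 4.16731 × 610.4697 × 0.0001 = 0.254402.

£0.254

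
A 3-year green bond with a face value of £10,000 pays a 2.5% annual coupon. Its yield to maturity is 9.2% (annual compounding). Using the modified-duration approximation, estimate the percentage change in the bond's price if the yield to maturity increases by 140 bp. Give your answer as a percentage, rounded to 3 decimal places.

-3.743%

Periodic yield y = 0.092. Modified duration first:
  t   CF        PV=CF/(1+0.092)^t    t·PV
  1       250.00       228.9377       228.9377
  2       250.00       209.6499       419.2999
  3    10,250.00     7,871.4719    23,614.4157
  Σ                  8,310.0596    24,262.6533
P = 8,310.0596; D_Mac = 2.91967 yrs; D_mod = 2.91967/(1+0.092) = 2.67369 yrs.
ΔP/P ≈ -D_mod · Δy = -2.67369 × (+0.014) = -0.037432 = -3.7432%.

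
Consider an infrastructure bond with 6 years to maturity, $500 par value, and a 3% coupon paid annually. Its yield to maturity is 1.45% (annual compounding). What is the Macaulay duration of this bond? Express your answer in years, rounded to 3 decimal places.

5.600 years

Periodic yield y = 0.0145. Discount each cash flow and weight by its year:
  t   CF        PV=CF/(1+0.0145)^t    t·PV
  1        15.00        14.7856        14.7856
  2        15.00        14.5743        29.1486
  3        15.00        14.3660        43.0979
  4        15.00        14.1606        56.6426
  5        15.00        13.9583        69.7913
  6       515.00       472.3837     2,834.3023
  Σ                    544.2285     3,047.7682
Price P = Σ PV = 544.2285.
Macaulay duration = Σ(t·PV) / P = 3,047.7682 / 544.2285 = 5.60016 years.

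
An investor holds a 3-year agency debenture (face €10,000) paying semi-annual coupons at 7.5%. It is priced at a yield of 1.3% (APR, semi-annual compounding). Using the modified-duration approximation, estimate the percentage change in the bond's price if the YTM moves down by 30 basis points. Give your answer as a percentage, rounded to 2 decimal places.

Periodic yield y = 0.0065. Modified duration first:
  t   CF        PV=CF/(1+0.0065)^t    t·PV
  1       375.00       372.5782       372.5782
  2       375.00       370.1721       740.3442
  3       375.00       367.7815     1,103.3446
  4       375.00       365.4064     1,461.6256
  5       375.00       363.0466     1,815.2330
  6    10,375.00     9,979.4230    59,876.5378
  Σ                 11,818.4079    65,369.6635
P = 11,818.4079; D_Mac = 5.53117 half-year periods = 2.76559 yrs; D_mod = 2.76559/(1+0.0065) = 2.74773 yrs.
ΔP/P ≈ -D_mod · Δy = -2.74773 × (-0.003) = +0.008243 = +0.8243%.

+0.82%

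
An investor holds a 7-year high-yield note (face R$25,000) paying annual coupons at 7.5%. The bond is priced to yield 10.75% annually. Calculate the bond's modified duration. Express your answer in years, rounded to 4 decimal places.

5.0252 years

Periodic yield y = 0.1075. First find Macaulay duration:
  t   CF        PV=CF/(1+0.1075)^t    t·PV
  1     1,875.00     1,693.0023     1,693.0023
  2     1,875.00     1,528.6702     3,057.3404
  3     1,875.00     1,380.2891     4,140.8674
  4     1,875.00     1,246.3107     4,985.2429
  5     1,875.00     1,125.3370     5,626.6850
  6     1,875.00     1,016.1056     6,096.6339
  7    26,875.00    13,150.5019    92,053.5134
  Σ                 21,140.2169   117,653.2852
P = 21,140.2169; Macaulay duration = 117,653.2852 / 21,140.2169 = 5.56538 years.
Modified duration = D_Mac / (1 + y) = 5.56538 / 1.1075 = 5.02517 years.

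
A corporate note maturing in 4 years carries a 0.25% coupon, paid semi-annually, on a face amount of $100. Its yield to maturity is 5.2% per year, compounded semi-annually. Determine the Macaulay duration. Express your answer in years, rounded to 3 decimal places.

Periodic yield y = 0.026. Discount each cash flow and weight by its period:
  t   CF        PV=CF/(1+0.026)^t    t·PV
  1        0.125         0.1218         0.1218
  2        0.125         0.1187         0.2375
  3        0.125         0.1157         0.3472
  4        0.125         0.1128         0.4512
  5        0.125         0.1099         0.5497
  6        0.125         0.1072         0.6429
  7        0.125         0.1044         0.7311
  8      100.125        81.5387       652.3094
  Σ                     82.3293       655.3909
Price P = Σ PV = 82.3293.
Macaulay duration = Σ(t·PV) / P = 655.3909 / 82.3293 = 7.96060 half-year periods.
In years: 7.96060 / 2 = 3.98030 years.

3.980 years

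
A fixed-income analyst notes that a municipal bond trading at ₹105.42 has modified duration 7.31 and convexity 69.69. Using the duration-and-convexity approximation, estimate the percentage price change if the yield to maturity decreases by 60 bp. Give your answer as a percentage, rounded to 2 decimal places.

Duration effect: -D_mod·Δy = -7.31 × (-0.006) = +0.043860
Convexity effect: ½·C·(Δy)² = 0.5 × 69.69 × (-0.006)² = +0.00125442
ΔP/P ≈ +0.043860 + 0.00125442 = +0.04511442
= +4.511442%.

+4.51%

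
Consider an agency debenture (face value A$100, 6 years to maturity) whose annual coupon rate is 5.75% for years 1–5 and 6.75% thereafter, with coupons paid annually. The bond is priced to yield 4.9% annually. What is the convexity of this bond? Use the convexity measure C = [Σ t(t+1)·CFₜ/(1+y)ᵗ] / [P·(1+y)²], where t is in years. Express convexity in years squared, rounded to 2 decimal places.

31.98

With y = 0.049:
  t   CF        PV=CF/(1+0.049)^t    t·PV        t(t+1)·PV
  1         5.75         5.4814         5.4814          10.9628
  2         5.75         5.2254        10.4507          31.3522
  3         5.75         4.9813        14.9439          59.7754
  4         5.75         4.7486        18.9944          94.9721
  5         5.75         4.5268        22.6340         135.8037
  6       106.75        80.1152       480.6912       3,364.8387
  Σ                    105.0787       553.1956       3,697.7049
P = 105.0787.
Convexity = Σ t(t+1)·PV / [P·(1+y)²] = 3,697.7049 / (105.0787 × 1.100401) = 31.97914.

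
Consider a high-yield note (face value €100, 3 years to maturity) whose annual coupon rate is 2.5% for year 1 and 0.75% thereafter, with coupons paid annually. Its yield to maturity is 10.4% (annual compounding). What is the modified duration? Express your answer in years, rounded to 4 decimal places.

2.6575 years

Periodic yield y = 0.104. First find Macaulay duration:
  t   CF        PV=CF/(1+0.104)^t    t·PV
  1         2.50         2.2645         2.2645
  2         0.75         0.6154         1.2307
  3       100.75        74.8752       224.6255
  Σ                     77.7550       228.1207
P = 77.7550; Macaulay duration = 228.1207 / 77.7550 = 2.93384 years.
Modified duration = D_Mac / (1 + y) = 2.93384 / 1.104 = 2.65746 years.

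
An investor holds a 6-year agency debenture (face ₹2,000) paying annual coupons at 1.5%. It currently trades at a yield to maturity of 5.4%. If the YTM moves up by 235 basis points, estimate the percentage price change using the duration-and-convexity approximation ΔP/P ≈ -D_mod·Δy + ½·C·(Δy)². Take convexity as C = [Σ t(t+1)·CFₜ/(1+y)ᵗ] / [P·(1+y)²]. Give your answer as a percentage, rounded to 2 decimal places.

With y = 0.054:
  t   CF        PV=CF/(1+0.054)^t    t·PV        t(t+1)·PV
  1        30.00        28.4630        28.4630          56.9260
  2        30.00        27.0047        54.0095         162.0285
  3        30.00        25.6212        76.8636         307.4544
  4        30.00        24.3085        97.2341         486.1707
  5        30.00        23.0631       115.3156         691.8938
  6     2,030.00     1,480.6499     8,883.8992      62,187.2945
  Σ                  1,609.1105     9,255.7851      63,891.7679
P = 1,609.1105; D_Mac = 5.75211 yrs; D_mod = 5.45741 yrs; C = 35.74192.
Duration effect: -5.45741 × (+0.0235) = -0.128249
Convexity effect: 0.5 × 35.74192 × (0.0235)² = +0.0098692
ΔP/P ≈ -0.128249 + 0.0098692 = -0.118380 = -11.8380%.

-11.84%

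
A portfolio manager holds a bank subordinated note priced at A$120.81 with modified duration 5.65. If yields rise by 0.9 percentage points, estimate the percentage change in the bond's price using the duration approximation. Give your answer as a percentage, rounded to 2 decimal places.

Duration approximation: ΔP/P ≈ -D_mod · Δy = -5.65 × (+0.009) = -0.050850.
As a percentage: -5.0850%.

-5.09%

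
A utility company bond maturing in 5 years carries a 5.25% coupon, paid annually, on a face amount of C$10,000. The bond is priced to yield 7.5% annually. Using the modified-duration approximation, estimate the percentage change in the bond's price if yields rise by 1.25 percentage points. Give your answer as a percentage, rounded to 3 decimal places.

Periodic yield y = 0.075. Modified duration first:
  t   CF        PV=CF/(1+0.075)^t    t·PV
  1       525.00       488.3721       488.3721
  2       525.00       454.2996       908.5992
  3       525.00       422.6043     1,267.8129
  4       525.00       393.1203     1,572.4811
  5    10,525.00     7,331.2796    36,656.3980
  Σ                  9,089.6759    40,893.6634
P = 9,089.6759; D_Mac = 4.49891 yrs; D_mod = 4.49891/(1+0.075) = 4.18504 yrs.
ΔP/P ≈ -D_mod · Δy = -4.18504 × (+0.0125) = -0.052313 = -5.2313%.

-5.231%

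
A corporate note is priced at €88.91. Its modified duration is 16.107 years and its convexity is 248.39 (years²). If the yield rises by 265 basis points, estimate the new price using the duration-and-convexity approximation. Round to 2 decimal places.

Duration effect: -D_mod·Δy = -16.107 × (+0.0265) = -0.4268355
Convexity effect: ½·C·(Δy)² = 0.5 × 248.39 × (0.0265)² = +0.08721593875
ΔP/P ≈ -0.4268355 + 0.08721593875 = -0.33961956125
New price ≈ 88.91 × (1 - 0.33961956125) = 58.7144248092625.

€58.71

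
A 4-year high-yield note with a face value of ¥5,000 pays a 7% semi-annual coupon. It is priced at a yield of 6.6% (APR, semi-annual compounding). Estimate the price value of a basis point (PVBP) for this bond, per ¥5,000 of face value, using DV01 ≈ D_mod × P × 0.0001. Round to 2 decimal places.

¥1.75

Periodic yield y = 0.033.
  t   CF        PV=CF/(1+0.033)^t    t·PV
  1       175.00       169.4095       169.4095
  2       175.00       163.9976       327.9951
  3       175.00       158.7585       476.2756
  4       175.00       153.6869       614.7475
  5       175.00       148.7772       743.8861
  6       175.00       144.0244       864.1465
  7       175.00       139.4234       975.9641
  8     5,175.00     3,991.2394    31,929.9155
  Σ                  5,069.3170    36,102.3399
P = 5,069.3170; D_Mac = 7.12174 half-year periods = 3.56087 yrs; D_mod = 3.44711 yrs.
DV01 ≈ 3.44711 × 5,069.3170 × 0.0001 = 1.747451.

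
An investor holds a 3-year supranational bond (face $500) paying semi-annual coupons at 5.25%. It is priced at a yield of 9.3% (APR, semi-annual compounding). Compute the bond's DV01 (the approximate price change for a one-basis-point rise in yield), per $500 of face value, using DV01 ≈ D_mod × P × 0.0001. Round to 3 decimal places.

Periodic yield y = 0.0465.
  t   CF        PV=CF/(1+0.0465)^t    t·PV
  1       13.125        12.5418        12.5418
  2       13.125        11.9845        23.9691
  3       13.125        11.4520        34.3560
  4       13.125        10.9432        43.7726
  5       13.125        10.4569        52.2845
  6      513.125       390.6500     2,343.8997
  Σ                    448.0283     2,510.8237
P = 448.0283; D_Mac = 5.60416 half-year periods = 2.80208 yrs; D_mod = 2.67757 yrs.
DV01 ≈ 2.67757 × 448.0283 × 0.0001 = 0.119963.

$0.120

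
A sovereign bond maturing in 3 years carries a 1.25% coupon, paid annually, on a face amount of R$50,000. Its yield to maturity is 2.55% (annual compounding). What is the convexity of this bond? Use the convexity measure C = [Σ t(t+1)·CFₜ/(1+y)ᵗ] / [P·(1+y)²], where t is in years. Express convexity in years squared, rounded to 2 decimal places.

With y = 0.0255:
  t   CF        PV=CF/(1+0.0255)^t    t·PV        t(t+1)·PV
  1       625.00       609.4588       609.4588       1,218.9176
  2       625.00       594.3040     1,188.6081       3,565.8243
  3    50,625.00    46,941.6166   140,824.8498     563,299.3994
  Σ                 48,145.3795   142,622.9167     568,084.1413
P = 48,145.3795.
Convexity = Σ t(t+1)·PV / [P·(1+y)²] = 568,084.1413 / (48,145.3795 × 1.051650) = 11.21984.

11.22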